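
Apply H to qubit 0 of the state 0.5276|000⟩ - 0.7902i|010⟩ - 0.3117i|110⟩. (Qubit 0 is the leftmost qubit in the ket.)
0.3731|000⟩ - 0.7792i|010⟩ + 0.3731|100⟩ - 0.3384i|110⟩

H on qubit 0 mixes each pair of kets that differ only in qubit 0: amplitudes (a, b) of (|…0…⟩, |…1…⟩) become ((a + b)/√2, (a − b)/√2). Kets absent from the input have amplitude 0.
(|000⟩, |100⟩): (a, b) = (0.5276, 0) → (0.3731, 0.3731)
(|010⟩, |110⟩): (a, b) = (-0.7902i, -0.3117i) → (-0.7792i, -0.3384i)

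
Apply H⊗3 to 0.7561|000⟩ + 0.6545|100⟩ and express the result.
0.4987|000⟩ + 0.4987|001⟩ + 0.4987|010⟩ + 0.4987|011⟩ + 0.03592|100⟩ + 0.03592|101⟩ + 0.03592|110⟩ + 0.03592|111⟩

H⊗3 gives amp(|y⟩) = (1/2√2) Σ_x (−1)^(x·y) amp(|x⟩), where x·y is the number of positions in which both x and y have a 1.
|000⟩: (0.7561 + 0.6545)/(2√2) = 0.4987
|001⟩: (0.7561 + 0.6545)/(2√2) = 0.4987
|010⟩: (0.7561 + 0.6545)/(2√2) = 0.4987
|011⟩: (0.7561 + 0.6545)/(2√2) = 0.4987
|100⟩: (0.7561 - 0.6545)/(2√2) = 0.03592
|101⟩: (0.7561 - 0.6545)/(2√2) = 0.03592
|110⟩: (0.7561 - 0.6545)/(2√2) = 0.03592
|111⟩: (0.7561 - 0.6545)/(2√2) = 0.03592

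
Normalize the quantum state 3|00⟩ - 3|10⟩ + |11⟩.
0.6882|00⟩ - 0.6882|10⟩ + 0.2294|11⟩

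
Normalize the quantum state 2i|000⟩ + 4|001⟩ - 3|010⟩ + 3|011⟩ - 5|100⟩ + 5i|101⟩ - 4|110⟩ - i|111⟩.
0.1952i|000⟩ + 0.3904|001⟩ - 0.2928|010⟩ + 0.2928|011⟩ - 0.488|100⟩ + 0.488i|101⟩ - 0.3904|110⟩ - 0.09759i|111⟩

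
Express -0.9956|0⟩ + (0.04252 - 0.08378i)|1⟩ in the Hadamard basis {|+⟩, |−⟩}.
(-0.6739 - 0.05924i)|+⟩ + (-0.7341 + 0.05924i)|−⟩

With |ψ⟩ = α|0⟩ + β|1⟩, the Hadamard-basis coefficients are ⟨+|ψ⟩ = (α + β)/√2 and ⟨−|ψ⟩ = (α − β)/√2.
Here α = -0.9956, β = (0.04252 - 0.08378i): (α + β)/√2 = (-0.6739 - 0.05924i), (α − β)/√2 = (-0.7341 + 0.05924i).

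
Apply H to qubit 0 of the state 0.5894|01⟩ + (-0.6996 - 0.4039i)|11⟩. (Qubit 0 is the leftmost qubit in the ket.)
(-0.07792 - 0.2856i)|01⟩ + (0.9115 + 0.2856i)|11⟩

H on qubit 0 mixes each pair of kets that differ only in qubit 0: amplitudes (a, b) of (|…0…⟩, |…1…⟩) become ((a + b)/√2, (a − b)/√2). Kets absent from the input have amplitude 0.
(|01⟩, |11⟩): (a, b) = (0.5894, (-0.6996 - 0.4039i)) → ((-0.07792 - 0.2856i), (0.9115 + 0.2856i))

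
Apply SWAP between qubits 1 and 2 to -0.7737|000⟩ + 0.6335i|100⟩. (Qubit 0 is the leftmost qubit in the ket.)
-0.7737|000⟩ + 0.6335i|100⟩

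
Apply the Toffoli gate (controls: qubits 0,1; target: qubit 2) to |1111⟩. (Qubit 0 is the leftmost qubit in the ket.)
|1101⟩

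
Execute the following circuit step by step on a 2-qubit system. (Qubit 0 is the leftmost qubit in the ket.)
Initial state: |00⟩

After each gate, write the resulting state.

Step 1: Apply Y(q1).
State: i|01⟩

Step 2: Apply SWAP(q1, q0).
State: i|10⟩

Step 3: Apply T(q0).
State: (-1/√2 + (1/√2)i)|10⟩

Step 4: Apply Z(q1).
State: (-1/√2 + (1/√2)i)|10⟩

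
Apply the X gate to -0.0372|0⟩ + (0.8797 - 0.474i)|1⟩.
(0.8797 - 0.474i)|0⟩ - 0.0372|1⟩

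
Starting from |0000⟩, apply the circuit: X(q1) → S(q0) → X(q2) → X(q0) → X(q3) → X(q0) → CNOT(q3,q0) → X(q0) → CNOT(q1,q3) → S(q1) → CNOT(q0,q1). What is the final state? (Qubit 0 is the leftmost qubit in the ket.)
i|0110⟩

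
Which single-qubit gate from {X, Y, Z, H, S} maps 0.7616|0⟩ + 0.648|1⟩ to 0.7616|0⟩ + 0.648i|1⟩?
S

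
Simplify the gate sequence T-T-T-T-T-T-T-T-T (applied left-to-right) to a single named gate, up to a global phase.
T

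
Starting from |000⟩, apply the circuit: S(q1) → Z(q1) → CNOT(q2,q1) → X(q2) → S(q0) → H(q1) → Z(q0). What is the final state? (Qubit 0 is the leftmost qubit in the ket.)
1/√2|001⟩ + 1/√2|011⟩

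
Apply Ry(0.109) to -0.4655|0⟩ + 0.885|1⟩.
-0.513|0⟩ + 0.8583|1⟩

Ry(0.109) = [[cos(θ/2), −sin(θ/2)], [sin(θ/2), cos(θ/2)]]; θ = 0.109, cos(θ/2) ≈ 0.998515, sin(θ/2) ≈ 0.054473.
With a = amp(|0⟩) = -0.4655 and b = amp(|1⟩) = 0.885:
new amp(|0⟩) = (0.998515)·a + (-0.054473)·b = -0.513
new amp(|1⟩) = (0.054473)·a + (0.998515)·b = 0.8583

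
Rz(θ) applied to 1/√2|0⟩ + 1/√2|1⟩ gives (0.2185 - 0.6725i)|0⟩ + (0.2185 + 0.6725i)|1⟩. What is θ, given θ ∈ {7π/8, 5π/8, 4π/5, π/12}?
4π/5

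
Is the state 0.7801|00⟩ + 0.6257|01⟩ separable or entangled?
Separable

Writing the state as a|00⟩ + b|01⟩ + c|10⟩ + d|11⟩, it is a product state iff ad − bc = 0.
Here (a, b, c, d) = (0.7801, 0.6257, 0, 0): ad − bc = (0.7801)(0) − (0.6257)(0) = 0, so the state is separable.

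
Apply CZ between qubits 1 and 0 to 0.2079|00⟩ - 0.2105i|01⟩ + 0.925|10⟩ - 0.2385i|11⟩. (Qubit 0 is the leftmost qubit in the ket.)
0.2079|00⟩ - 0.2105i|01⟩ + 0.925|10⟩ + 0.2385i|11⟩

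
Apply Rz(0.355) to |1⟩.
(0.9843 + 0.1766i)|1⟩

Rz(0.355) = [[e^(−iθ/2), 0], [0, e^(iθ/2)]] with e^(±iθ/2) = cos(θ/2) ± i·sin(θ/2); θ = 0.355, cos(θ/2) ≈ 0.984288, sin(θ/2) ≈ 0.176569.
With a = amp(|0⟩) = 0 and b = amp(|1⟩) = 1:
new amp(|0⟩) = (0.984288 - 0.176569i)·a = 0
new amp(|1⟩) = (0.984288 + 0.176569i)·b = (0.9843 + 0.1766i)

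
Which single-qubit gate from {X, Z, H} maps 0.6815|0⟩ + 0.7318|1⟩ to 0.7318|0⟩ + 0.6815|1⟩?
X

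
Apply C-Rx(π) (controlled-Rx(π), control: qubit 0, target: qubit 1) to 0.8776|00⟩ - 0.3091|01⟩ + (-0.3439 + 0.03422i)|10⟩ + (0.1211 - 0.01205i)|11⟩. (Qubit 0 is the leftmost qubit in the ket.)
0.8776|00⟩ - 0.3091|01⟩ + (-0.01205 - 0.1211i)|10⟩ + (0.03422 + 0.3439i)|11⟩

C-Rx(π) leaves the control-|0⟩ kets |00⟩, |01⟩ unchanged and applies Rx(π) to qubit 1 on the control-|1⟩ pair (|10⟩, |11⟩).
Rx(π) = [[cos(θ/2), −i·sin(θ/2)], [−i·sin(θ/2), cos(θ/2)]]; θ = π, cos(θ/2) ≈ 0, sin(θ/2) ≈ 1.
With a = amp(|10⟩) = (-0.3439 + 0.03422i) and b = amp(|11⟩) = (0.1211 - 0.01205i):
new amp(|10⟩) = (-i)·b = (-0.01205 - 0.1211i)
new amp(|11⟩) = (-i)·a = (0.03422 + 0.3439i)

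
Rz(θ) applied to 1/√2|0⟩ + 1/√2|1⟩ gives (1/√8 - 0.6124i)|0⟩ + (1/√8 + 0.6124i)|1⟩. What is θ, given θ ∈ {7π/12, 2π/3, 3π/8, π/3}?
2π/3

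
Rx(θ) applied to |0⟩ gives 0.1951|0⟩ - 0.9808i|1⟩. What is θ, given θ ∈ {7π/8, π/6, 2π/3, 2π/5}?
7π/8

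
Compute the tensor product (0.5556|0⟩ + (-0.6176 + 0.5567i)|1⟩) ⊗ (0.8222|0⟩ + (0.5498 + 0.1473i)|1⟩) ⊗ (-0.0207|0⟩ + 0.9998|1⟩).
-0.009456|000⟩ + 0.4567|001⟩ + (-0.006323 - 0.001694i)|010⟩ + (0.3054 + 0.08182i)|011⟩ + (0.01051 - 0.009475i)|100⟩ + (-0.5077 + 0.4576i)|101⟩ + (0.008726 - 0.004453i)|110⟩ + (-0.4215 + 0.2151i)|111⟩

amp(|b₁b₂…⟩) = product of the factor amplitudes for bits b₁, b₂, …; only kets whose every factor amplitude is nonzero survive.
|000⟩: (0.5556)(0.8222)(-0.0207) = -0.009456
|001⟩: (0.5556)(0.8222)(0.9998) = 0.4567
|010⟩: (0.5556)(0.5498 + 0.1473i)(-0.0207) = (-0.006323 - 0.001694i)
|011⟩: (0.5556)(0.5498 + 0.1473i)(0.9998) = (0.3054 + 0.08182i)
|100⟩: (-0.6176 + 0.5567i)(0.8222)(-0.0207) = (0.01051 - 0.009475i)
|101⟩: (-0.6176 + 0.5567i)(0.8222)(0.9998) = (-0.5077 + 0.4576i)
|110⟩: (-0.6176 + 0.5567i)(0.5498 + 0.1473i)(-0.0207) = (0.008726 - 0.004453i)
|111⟩: (-0.6176 + 0.5567i)(0.5498 + 0.1473i)(0.9998) = (-0.4215 + 0.2151i)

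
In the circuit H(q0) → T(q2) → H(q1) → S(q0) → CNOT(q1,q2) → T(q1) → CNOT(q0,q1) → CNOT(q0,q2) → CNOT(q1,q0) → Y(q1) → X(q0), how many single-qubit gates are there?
7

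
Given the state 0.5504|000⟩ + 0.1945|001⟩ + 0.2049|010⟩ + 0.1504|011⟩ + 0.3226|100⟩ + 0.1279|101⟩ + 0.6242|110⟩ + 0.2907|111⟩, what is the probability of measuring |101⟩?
0.01636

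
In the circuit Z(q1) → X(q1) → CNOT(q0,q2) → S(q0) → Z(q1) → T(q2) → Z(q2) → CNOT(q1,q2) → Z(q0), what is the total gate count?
9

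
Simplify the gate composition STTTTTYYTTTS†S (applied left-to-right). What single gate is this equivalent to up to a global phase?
S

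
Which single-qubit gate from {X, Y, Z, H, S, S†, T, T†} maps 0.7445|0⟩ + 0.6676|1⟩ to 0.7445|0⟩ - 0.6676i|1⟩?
S†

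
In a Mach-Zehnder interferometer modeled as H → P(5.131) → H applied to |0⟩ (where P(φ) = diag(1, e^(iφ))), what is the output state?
(0.7032 - 0.4568i)|0⟩ + (0.2968 + 0.4568i)|1⟩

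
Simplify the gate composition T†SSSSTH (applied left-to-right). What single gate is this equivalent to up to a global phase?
H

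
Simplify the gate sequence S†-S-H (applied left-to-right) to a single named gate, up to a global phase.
H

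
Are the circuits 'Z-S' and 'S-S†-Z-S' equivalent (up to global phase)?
Yes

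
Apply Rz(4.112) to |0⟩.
(-0.4664 - 0.8846i)|0⟩

Rz(4.112) = [[e^(−iθ/2), 0], [0, e^(iθ/2)]] with e^(±iθ/2) = cos(θ/2) ± i·sin(θ/2); θ = 4.112, cos(θ/2) ≈ -0.466389, sin(θ/2) ≈ 0.88458.
With a = amp(|0⟩) = 1 and b = amp(|1⟩) = 0:
new amp(|0⟩) = (-0.466389 - 0.88458i)·a = (-0.4664 - 0.8846i)
new amp(|1⟩) = (-0.466389 + 0.88458i)·b = 0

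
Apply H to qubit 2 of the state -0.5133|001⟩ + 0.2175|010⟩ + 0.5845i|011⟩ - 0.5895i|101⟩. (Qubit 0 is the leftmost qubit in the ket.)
-0.363|000⟩ + 0.363|001⟩ + (0.1538 + 0.4133i)|010⟩ + (0.1538 - 0.4133i)|011⟩ - 0.4168i|100⟩ + 0.4168i|101⟩

H on qubit 2 mixes each pair of kets that differ only in qubit 2: amplitudes (a, b) of (|…0…⟩, |…1…⟩) become ((a + b)/√2, (a − b)/√2). Kets absent from the input have amplitude 0.
(|000⟩, |001⟩): (a, b) = (0, -0.5133) → (-0.363, 0.363)
(|010⟩, |011⟩): (a, b) = (0.2175, 0.5845i) → ((0.1538 + 0.4133i), (0.1538 - 0.4133i))
(|100⟩, |101⟩): (a, b) = (0, -0.5895i) → (-0.4168i, 0.4168i)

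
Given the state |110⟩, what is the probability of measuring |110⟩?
1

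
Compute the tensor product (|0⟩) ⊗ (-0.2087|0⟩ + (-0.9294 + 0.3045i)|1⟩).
-0.2087|00⟩ + (-0.9294 + 0.3045i)|01⟩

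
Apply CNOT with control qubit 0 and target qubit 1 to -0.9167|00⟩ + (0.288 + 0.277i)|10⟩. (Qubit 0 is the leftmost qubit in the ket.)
-0.9167|00⟩ + (0.288 + 0.277i)|11⟩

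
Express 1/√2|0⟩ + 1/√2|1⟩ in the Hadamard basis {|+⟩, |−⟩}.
|+⟩

With |ψ⟩ = α|0⟩ + β|1⟩, the Hadamard-basis coefficients are ⟨+|ψ⟩ = (α + β)/√2 and ⟨−|ψ⟩ = (α − β)/√2.
Here α = 1/√2, β = 1/√2: (α + β)/√2 = 1, (α − β)/√2 = 0.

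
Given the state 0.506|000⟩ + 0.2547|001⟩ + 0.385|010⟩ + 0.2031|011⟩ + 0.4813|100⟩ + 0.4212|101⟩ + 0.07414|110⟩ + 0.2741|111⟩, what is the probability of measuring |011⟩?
0.04125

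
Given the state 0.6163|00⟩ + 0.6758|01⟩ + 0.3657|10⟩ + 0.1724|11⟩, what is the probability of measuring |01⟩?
0.4567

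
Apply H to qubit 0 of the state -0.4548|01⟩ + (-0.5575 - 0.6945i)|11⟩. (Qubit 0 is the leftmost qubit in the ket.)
(-0.7158 - 0.4911i)|01⟩ + (0.07262 + 0.4911i)|11⟩

H on qubit 0 mixes each pair of kets that differ only in qubit 0: amplitudes (a, b) of (|…0…⟩, |…1…⟩) become ((a + b)/√2, (a − b)/√2). Kets absent from the input have amplitude 0.
(|01⟩, |11⟩): (a, b) = (-0.4548, (-0.5575 - 0.6945i)) → ((-0.7158 - 0.4911i), (0.07262 + 0.4911i))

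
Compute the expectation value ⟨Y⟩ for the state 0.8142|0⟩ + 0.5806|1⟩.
0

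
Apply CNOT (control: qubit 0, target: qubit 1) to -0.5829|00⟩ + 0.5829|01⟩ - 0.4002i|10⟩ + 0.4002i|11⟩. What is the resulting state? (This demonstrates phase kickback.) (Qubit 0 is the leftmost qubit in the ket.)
-0.5829|00⟩ + 0.5829|01⟩ + 0.4002i|10⟩ - 0.4002i|11⟩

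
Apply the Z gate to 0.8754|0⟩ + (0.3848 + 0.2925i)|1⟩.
0.8754|0⟩ + (-0.3848 - 0.2925i)|1⟩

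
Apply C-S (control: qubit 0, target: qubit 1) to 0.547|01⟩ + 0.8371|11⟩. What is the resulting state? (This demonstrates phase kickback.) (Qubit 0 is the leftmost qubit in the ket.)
0.547|01⟩ + 0.8371i|11⟩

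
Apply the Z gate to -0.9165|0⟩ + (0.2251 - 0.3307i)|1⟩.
-0.9165|0⟩ + (-0.2251 + 0.3307i)|1⟩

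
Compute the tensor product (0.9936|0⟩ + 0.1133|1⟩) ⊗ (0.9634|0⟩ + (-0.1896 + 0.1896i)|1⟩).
0.9572|00⟩ + (-0.1884 + 0.1884i)|01⟩ + 0.1092|10⟩ + (-0.02148 + 0.02148i)|11⟩

amp(|b₁b₂…⟩) = product of the factor amplitudes for bits b₁, b₂, …; only kets whose every factor amplitude is nonzero survive.
|00⟩: (0.9936)(0.9634) = 0.9572
|01⟩: (0.9936)(-0.1896 + 0.1896i) = (-0.1884 + 0.1884i)
|10⟩: (0.1133)(0.9634) = 0.1092
|11⟩: (0.1133)(-0.1896 + 0.1896i) = (-0.02148 + 0.02148i)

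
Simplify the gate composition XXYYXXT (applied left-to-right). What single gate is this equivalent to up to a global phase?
T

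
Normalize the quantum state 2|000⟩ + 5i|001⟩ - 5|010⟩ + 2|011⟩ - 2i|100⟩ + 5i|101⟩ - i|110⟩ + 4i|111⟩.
0.1961|000⟩ + 0.4903i|001⟩ - 0.4903|010⟩ + 0.1961|011⟩ - 0.1961i|100⟩ + 0.4903i|101⟩ - 0.09806i|110⟩ + 0.3922i|111⟩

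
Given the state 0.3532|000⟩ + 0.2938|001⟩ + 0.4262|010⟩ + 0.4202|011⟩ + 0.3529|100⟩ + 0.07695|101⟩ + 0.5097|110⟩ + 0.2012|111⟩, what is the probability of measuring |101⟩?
0.005921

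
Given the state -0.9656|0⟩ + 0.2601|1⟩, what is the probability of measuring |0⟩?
0.9324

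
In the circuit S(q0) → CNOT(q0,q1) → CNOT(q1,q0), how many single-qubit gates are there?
1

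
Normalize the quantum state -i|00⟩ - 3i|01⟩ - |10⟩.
-0.3015i|00⟩ - 0.9045i|01⟩ - 0.3015|10⟩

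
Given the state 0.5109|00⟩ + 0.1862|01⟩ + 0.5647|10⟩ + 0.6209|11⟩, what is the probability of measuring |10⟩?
0.3189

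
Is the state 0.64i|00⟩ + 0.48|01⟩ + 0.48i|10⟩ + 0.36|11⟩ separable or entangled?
Separable

Writing the state as a|00⟩ + b|01⟩ + c|10⟩ + d|11⟩, it is a product state iff ad − bc = 0.
Here (a, b, c, d) = (0.64i, 0.48, 0.48i, 0.36): ad − bc = (0.64i)(0.36) − (0.48)(0.48i) = 0, so the state is separable.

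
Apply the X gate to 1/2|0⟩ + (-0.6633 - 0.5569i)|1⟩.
(-0.6633 - 0.5569i)|0⟩ + 1/2|1⟩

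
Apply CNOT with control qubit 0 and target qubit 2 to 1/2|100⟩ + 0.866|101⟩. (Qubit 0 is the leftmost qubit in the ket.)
0.866|100⟩ + 1/2|101⟩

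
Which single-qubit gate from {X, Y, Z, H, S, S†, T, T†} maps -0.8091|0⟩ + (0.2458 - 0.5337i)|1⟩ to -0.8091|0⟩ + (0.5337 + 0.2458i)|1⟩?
S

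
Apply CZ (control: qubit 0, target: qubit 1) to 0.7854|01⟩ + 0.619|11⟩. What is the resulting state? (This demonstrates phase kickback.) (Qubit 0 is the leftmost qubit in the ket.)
0.7854|01⟩ - 0.619|11⟩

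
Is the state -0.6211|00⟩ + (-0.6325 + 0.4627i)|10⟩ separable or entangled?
Separable

Writing the state as a|00⟩ + b|01⟩ + c|10⟩ + d|11⟩, it is a product state iff ad − bc = 0.
Here (a, b, c, d) = (-0.6211, 0, (-0.6325 + 0.4627i), 0): ad − bc = (-0.6211)(0) − (0)(-0.6325 + 0.4627i) = 0, so the state is separable.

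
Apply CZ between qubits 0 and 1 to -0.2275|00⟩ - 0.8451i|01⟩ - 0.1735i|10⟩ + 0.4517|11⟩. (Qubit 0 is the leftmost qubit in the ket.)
-0.2275|00⟩ - 0.8451i|01⟩ - 0.1735i|10⟩ - 0.4517|11⟩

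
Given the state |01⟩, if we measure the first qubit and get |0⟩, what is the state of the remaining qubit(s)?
|1⟩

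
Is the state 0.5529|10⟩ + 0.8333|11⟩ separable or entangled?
Separable

Writing the state as a|00⟩ + b|01⟩ + c|10⟩ + d|11⟩, it is a product state iff ad − bc = 0.
Here (a, b, c, d) = (0, 0, 0.5529, 0.8333): ad − bc = (0)(0.8333) − (0)(0.5529) = 0, so the state is separable.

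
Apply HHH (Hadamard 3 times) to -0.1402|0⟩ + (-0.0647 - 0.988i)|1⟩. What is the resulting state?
(-0.1449 - 0.6986i)|0⟩ + (-0.05339 + 0.6986i)|1⟩

H² = I, so H^3 = H: a single Hadamard. With (a, b) = (-0.1402, (-0.0647 - 0.988i)), H gives ((a + b)/√2, (a − b)/√2) = ((-0.1449 - 0.6986i), (-0.05339 + 0.6986i)).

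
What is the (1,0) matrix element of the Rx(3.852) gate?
-0.9376i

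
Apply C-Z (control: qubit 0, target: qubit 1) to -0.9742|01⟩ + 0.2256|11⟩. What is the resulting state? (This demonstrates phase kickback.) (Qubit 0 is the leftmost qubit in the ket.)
-0.9742|01⟩ - 0.2256|11⟩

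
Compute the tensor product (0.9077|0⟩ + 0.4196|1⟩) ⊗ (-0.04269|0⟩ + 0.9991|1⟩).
-0.03875|00⟩ + 0.9069|01⟩ - 0.01791|10⟩ + 0.4192|11⟩

amp(|b₁b₂…⟩) = product of the factor amplitudes for bits b₁, b₂, …; only kets whose every factor amplitude is nonzero survive.
|00⟩: (0.9077)(-0.04269) = -0.03875
|01⟩: (0.9077)(0.9991) = 0.9069
|10⟩: (0.4196)(-0.04269) = -0.01791
|11⟩: (0.4196)(0.9991) = 0.4192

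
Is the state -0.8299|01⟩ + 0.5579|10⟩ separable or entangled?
Entangled

Writing the state as a|00⟩ + b|01⟩ + c|10⟩ + d|11⟩, it is a product state iff ad − bc = 0.
Here (a, b, c, d) = (0, -0.8299, 0.5579, 0): ad − bc = (0)(0) − (-0.8299)(0.5579) = 0.463 ≠ 0, so the state is entangled.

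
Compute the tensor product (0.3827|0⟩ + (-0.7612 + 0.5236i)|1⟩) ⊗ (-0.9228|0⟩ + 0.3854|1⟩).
-0.3532|00⟩ + 0.1475|01⟩ + (0.7024 - 0.4832i)|10⟩ + (-0.2934 + 0.2018i)|11⟩

amp(|b₁b₂…⟩) = product of the factor amplitudes for bits b₁, b₂, …; only kets whose every factor amplitude is nonzero survive.
|00⟩: (0.3827)(-0.9228) = -0.3532
|01⟩: (0.3827)(0.3854) = 0.1475
|10⟩: (-0.7612 + 0.5236i)(-0.9228) = (0.7024 - 0.4832i)
|11⟩: (-0.7612 + 0.5236i)(0.3854) = (-0.2934 + 0.2018i)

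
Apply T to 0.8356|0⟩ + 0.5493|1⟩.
0.8356|0⟩ + (0.3884 + 0.3884i)|1⟩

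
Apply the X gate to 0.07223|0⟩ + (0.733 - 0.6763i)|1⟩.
(0.733 - 0.6763i)|0⟩ + 0.07223|1⟩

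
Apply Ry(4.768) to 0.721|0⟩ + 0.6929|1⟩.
-0.9999|0⟩ - 0.007934|1⟩

Ry(4.768) = [[cos(θ/2), −sin(θ/2)], [sin(θ/2), cos(θ/2)]]; θ = 4.768, cos(θ/2) ≈ -0.726492, sin(θ/2) ≈ 0.687175.
With a = amp(|0⟩) = 0.721 and b = amp(|1⟩) = 0.6929:
new amp(|0⟩) = (-0.726492)·a + (-0.687175)·b = -0.9999
new amp(|1⟩) = (0.687175)·a + (-0.726492)·b = -0.007934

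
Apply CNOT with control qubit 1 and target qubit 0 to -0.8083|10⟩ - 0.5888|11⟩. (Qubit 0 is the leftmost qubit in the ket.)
-0.5888|01⟩ - 0.8083|10⟩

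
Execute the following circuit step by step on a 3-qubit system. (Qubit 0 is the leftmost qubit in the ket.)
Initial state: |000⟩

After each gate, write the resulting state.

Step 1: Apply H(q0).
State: 1/√2|000⟩ + 1/√2|100⟩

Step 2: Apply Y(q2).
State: (1/√2)i|001⟩ + (1/√2)i|101⟩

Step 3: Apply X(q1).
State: (1/√2)i|011⟩ + (1/√2)i|111⟩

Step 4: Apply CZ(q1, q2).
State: -(1/√2)i|011⟩ - (1/√2)i|111⟩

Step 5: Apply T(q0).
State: -(1/√2)i|011⟩ + (1/2 - (1/2)i)|111⟩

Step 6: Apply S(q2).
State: 1/√2|011⟩ + (1/2 + (1/2)i)|111⟩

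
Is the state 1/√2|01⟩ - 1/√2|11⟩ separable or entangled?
Separable

Writing the state as a|00⟩ + b|01⟩ + c|10⟩ + d|11⟩, it is a product state iff ad − bc = 0.
Here (a, b, c, d) = (0, 1/√2, 0, -1/√2): ad − bc = (0)(-1/√2) − (1/√2)(0) = 0, so the state is separable.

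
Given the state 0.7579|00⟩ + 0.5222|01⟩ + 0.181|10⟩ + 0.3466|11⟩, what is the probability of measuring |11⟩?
0.1201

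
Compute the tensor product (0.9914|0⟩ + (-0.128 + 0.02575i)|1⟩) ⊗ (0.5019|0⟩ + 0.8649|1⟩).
0.4976|00⟩ + 0.8575|01⟩ + (-0.06424 + 0.01292i)|10⟩ + (-0.1107 + 0.02227i)|11⟩

amp(|b₁b₂…⟩) = product of the factor amplitudes for bits b₁, b₂, …; only kets whose every factor amplitude is nonzero survive.
|00⟩: (0.9914)(0.5019) = 0.4976
|01⟩: (0.9914)(0.8649) = 0.8575
|10⟩: (-0.128 + 0.02575i)(0.5019) = (-0.06424 + 0.01292i)
|11⟩: (-0.128 + 0.02575i)(0.8649) = (-0.1107 + 0.02227i)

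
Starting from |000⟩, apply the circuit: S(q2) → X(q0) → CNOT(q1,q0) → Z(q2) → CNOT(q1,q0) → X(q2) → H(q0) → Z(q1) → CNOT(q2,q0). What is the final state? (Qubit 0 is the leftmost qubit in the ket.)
-1/√2|001⟩ + 1/√2|101⟩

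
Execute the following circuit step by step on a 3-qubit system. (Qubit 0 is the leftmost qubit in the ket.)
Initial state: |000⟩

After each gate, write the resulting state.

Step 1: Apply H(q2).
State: 1/√2|000⟩ + 1/√2|001⟩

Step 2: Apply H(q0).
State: 1/2|000⟩ + 1/2|001⟩ + 1/2|100⟩ + 1/2|101⟩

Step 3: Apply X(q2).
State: 1/2|000⟩ + 1/2|001⟩ + 1/2|100⟩ + 1/2|101⟩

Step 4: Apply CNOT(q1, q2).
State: 1/2|000⟩ + 1/2|001⟩ + 1/2|100⟩ + 1/2|101⟩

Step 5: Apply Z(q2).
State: 1/2|000⟩ - 1/2|001⟩ + 1/2|100⟩ - 1/2|101⟩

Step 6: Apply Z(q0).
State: 1/2|000⟩ - 1/2|001⟩ - 1/2|100⟩ + 1/2|101⟩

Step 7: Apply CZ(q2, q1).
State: 1/2|000⟩ - 1/2|001⟩ - 1/2|100⟩ + 1/2|101⟩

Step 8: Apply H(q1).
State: 1/√8|000⟩ - 1/√8|001⟩ + 1/√8|010⟩ - 1/√8|011⟩ - 1/√8|100⟩ + 1/√8|101⟩ - 1/√8|110⟩ + 1/√8|111⟩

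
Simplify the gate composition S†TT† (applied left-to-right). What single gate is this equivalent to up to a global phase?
S†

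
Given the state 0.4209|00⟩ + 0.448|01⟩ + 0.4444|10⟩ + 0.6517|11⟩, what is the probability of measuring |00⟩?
0.1772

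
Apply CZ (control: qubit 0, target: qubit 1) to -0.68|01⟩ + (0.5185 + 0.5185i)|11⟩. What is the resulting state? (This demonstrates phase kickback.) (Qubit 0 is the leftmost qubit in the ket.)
-0.68|01⟩ + (-0.5185 - 0.5185i)|11⟩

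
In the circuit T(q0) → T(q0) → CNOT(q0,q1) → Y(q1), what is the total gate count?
4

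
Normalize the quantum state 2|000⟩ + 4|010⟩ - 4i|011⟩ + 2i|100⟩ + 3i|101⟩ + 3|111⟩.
0.2626|000⟩ + 0.5252|010⟩ - 0.5252i|011⟩ + 0.2626i|100⟩ + 0.3939i|101⟩ + 0.3939|111⟩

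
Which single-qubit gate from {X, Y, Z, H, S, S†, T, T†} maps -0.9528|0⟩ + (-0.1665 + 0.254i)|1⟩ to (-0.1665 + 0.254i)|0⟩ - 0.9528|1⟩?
X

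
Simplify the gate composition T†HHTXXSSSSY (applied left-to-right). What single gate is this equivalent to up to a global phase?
Y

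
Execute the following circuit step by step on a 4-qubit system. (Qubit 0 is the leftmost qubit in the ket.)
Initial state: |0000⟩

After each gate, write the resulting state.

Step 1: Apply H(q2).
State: 1/√2|0000⟩ + 1/√2|0010⟩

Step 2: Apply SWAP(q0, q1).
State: 1/√2|0000⟩ + 1/√2|0010⟩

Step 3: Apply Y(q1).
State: (1/√2)i|0100⟩ + (1/√2)i|0110⟩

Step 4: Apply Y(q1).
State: 1/√2|0000⟩ + 1/√2|0010⟩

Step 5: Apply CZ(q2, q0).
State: 1/√2|0000⟩ + 1/√2|0010⟩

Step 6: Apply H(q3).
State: 1/2|0000⟩ + 1/2|0001⟩ + 1/2|0010⟩ + 1/2|0011⟩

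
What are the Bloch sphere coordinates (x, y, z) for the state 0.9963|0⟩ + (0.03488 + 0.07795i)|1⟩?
(0.0695, 0.1553, 0.9853)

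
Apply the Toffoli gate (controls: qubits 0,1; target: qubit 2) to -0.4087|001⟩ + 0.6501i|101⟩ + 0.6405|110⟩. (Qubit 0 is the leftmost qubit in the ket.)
-0.4087|001⟩ + 0.6501i|101⟩ + 0.6405|111⟩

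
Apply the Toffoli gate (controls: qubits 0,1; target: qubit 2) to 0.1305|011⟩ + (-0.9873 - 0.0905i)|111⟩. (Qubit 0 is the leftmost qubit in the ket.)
0.1305|011⟩ + (-0.9873 - 0.0905i)|110⟩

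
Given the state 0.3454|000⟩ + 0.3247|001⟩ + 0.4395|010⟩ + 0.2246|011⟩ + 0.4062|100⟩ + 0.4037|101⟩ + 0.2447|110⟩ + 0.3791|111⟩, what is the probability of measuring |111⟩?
0.1437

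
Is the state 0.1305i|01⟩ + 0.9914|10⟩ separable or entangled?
Entangled

Writing the state as a|00⟩ + b|01⟩ + c|10⟩ + d|11⟩, it is a product state iff ad − bc = 0.
Here (a, b, c, d) = (0, 0.1305i, 0.9914, 0): ad − bc = (0)(0) − (0.1305i)(0.9914) = -0.1294i ≠ 0, so the state is entangled.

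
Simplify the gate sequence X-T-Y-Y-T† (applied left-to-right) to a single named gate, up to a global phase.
X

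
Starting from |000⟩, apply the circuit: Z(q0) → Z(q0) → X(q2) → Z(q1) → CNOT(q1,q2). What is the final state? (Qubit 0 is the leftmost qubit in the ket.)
|001⟩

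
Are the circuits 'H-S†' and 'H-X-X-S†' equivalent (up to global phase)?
Yes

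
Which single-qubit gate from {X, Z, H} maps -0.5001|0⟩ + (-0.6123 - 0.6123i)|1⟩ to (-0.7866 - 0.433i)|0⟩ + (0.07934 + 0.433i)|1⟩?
H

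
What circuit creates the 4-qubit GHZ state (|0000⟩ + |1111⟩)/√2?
H(q0) → CNOT(q0,q1) → CNOT(q0,q2) → CNOT(q0,q3)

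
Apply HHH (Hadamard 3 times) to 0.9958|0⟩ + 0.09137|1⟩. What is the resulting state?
0.7687|0⟩ + 0.6395|1⟩

H² = I, so H^3 = H: a single Hadamard. With (a, b) = (0.9958, 0.09137), H gives ((a + b)/√2, (a − b)/√2) = (0.7687, 0.6395).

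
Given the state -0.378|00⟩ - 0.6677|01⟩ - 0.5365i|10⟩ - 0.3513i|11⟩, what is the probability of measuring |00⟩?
0.1429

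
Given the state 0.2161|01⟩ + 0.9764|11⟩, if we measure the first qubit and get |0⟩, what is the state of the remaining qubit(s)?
|1⟩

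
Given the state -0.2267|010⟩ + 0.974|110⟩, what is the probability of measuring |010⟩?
0.05139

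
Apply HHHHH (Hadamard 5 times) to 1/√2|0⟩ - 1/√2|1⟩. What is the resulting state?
|1⟩

H² = I, so H^5 = H: a single Hadamard. With (a, b) = (1/√2, -1/√2), H gives ((a + b)/√2, (a − b)/√2) = (0, 1).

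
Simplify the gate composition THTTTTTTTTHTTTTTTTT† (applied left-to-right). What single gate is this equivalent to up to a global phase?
T†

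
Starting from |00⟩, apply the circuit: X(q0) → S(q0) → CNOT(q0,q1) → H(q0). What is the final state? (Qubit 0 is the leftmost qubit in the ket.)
(1/√2)i|01⟩ - (1/√2)i|11⟩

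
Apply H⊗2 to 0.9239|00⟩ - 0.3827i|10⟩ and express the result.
(0.462 - 0.1914i)|00⟩ + (0.462 - 0.1914i)|01⟩ + (0.462 + 0.1914i)|10⟩ + (0.462 + 0.1914i)|11⟩

H⊗2 gives amp(|y⟩) = (1/2) Σ_x (−1)^(x·y) amp(|x⟩), where x·y is the number of positions in which both x and y have a 1.
|00⟩: (0.9239 - 0.3827i)/2 = (0.462 - 0.1914i)
|01⟩: (0.9239 - 0.3827i)/2 = (0.462 - 0.1914i)
|10⟩: (0.9239 + 0.3827i)/2 = (0.462 + 0.1914i)
|11⟩: (0.9239 + 0.3827i)/2 = (0.462 + 0.1914i)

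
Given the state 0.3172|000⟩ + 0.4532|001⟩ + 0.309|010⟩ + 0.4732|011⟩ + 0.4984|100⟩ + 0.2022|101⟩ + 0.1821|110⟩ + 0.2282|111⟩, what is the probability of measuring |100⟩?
0.2484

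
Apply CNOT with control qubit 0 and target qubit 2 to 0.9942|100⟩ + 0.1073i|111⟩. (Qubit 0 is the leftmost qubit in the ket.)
0.9942|101⟩ + 0.1073i|110⟩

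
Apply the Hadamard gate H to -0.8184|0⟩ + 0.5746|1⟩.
-0.1724|0⟩ - 0.985|1⟩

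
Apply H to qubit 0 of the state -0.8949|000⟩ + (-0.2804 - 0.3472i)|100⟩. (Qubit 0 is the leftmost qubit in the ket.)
(-0.8311 - 0.2455i)|000⟩ + (-0.4345 + 0.2455i)|100⟩

H on qubit 0 mixes each pair of kets that differ only in qubit 0: amplitudes (a, b) of (|…0…⟩, |…1…⟩) become ((a + b)/√2, (a − b)/√2). Kets absent from the input have amplitude 0.
(|000⟩, |100⟩): (a, b) = (-0.8949, (-0.2804 - 0.3472i)) → ((-0.8311 - 0.2455i), (-0.4345 + 0.2455i))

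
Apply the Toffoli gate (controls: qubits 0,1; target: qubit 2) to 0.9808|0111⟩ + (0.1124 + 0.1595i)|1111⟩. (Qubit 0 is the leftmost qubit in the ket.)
0.9808|0111⟩ + (0.1124 + 0.1595i)|1101⟩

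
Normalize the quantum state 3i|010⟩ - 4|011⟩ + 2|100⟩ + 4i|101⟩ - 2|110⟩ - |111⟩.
0.4243i|010⟩ - 0.5657|011⟩ + 0.2828|100⟩ + 0.5657i|101⟩ - 0.2828|110⟩ - 0.1414|111⟩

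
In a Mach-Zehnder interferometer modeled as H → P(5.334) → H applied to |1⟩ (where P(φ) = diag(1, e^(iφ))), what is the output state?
(0.2088 + 0.4065i)|0⟩ + (0.7912 - 0.4065i)|1⟩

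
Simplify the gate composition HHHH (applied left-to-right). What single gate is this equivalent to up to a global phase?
I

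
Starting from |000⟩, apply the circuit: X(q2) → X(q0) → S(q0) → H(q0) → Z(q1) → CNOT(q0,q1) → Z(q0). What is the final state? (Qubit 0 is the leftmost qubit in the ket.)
(1/√2)i|001⟩ + (1/√2)i|111⟩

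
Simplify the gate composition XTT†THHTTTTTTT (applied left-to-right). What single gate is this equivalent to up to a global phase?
X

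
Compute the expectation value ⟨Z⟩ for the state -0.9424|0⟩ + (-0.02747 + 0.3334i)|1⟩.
0.7762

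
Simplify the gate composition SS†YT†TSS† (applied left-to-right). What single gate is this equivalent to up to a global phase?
Y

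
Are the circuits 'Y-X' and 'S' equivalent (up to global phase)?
No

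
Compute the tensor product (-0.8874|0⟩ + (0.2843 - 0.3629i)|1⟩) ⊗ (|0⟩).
-0.8874|00⟩ + (0.2843 - 0.3629i)|10⟩

amp(|b₁b₂…⟩) = product of the factor amplitudes for bits b₁, b₂, …; only kets whose every factor amplitude is nonzero survive.
|00⟩: (-0.8874)(1) = -0.8874
|10⟩: (0.2843 - 0.3629i)(1) = (0.2843 - 0.3629i)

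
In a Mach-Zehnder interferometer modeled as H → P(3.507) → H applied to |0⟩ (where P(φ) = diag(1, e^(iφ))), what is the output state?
(0.03301 - 0.1787i)|0⟩ + (0.967 + 0.1787i)|1⟩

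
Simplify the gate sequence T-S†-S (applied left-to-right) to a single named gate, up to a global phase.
T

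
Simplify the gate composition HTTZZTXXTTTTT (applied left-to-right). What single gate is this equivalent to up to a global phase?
H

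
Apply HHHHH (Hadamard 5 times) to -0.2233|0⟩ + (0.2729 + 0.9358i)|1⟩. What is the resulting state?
(0.03507 + 0.6617i)|0⟩ + (-0.3509 - 0.6617i)|1⟩

H² = I, so H^5 = H: a single Hadamard. With (a, b) = (-0.2233, (0.2729 + 0.9358i)), H gives ((a + b)/√2, (a − b)/√2) = ((0.03507 + 0.6617i), (-0.3509 - 0.6617i)).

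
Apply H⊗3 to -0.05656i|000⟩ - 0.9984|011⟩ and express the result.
(-0.353 - 0.02i)|000⟩ + (0.353 - 0.02i)|001⟩ + (0.353 - 0.02i)|010⟩ + (-0.353 - 0.02i)|011⟩ + (-0.353 - 0.02i)|100⟩ + (0.353 - 0.02i)|101⟩ + (0.353 - 0.02i)|110⟩ + (-0.353 - 0.02i)|111⟩

H⊗3 gives amp(|y⟩) = (1/2√2) Σ_x (−1)^(x·y) amp(|x⟩), where x·y is the number of positions in which both x and y have a 1.
|000⟩: (-0.05656i - 0.9984)/(2√2) = (-0.353 - 0.02i)
|001⟩: (-0.05656i + 0.9984)/(2√2) = (0.353 - 0.02i)
|010⟩: (-0.05656i + 0.9984)/(2√2) = (0.353 - 0.02i)
|011⟩: (-0.05656i - 0.9984)/(2√2) = (-0.353 - 0.02i)
|100⟩: (-0.05656i - 0.9984)/(2√2) = (-0.353 - 0.02i)
|101⟩: (-0.05656i + 0.9984)/(2√2) = (0.353 - 0.02i)
|110⟩: (-0.05656i + 0.9984)/(2√2) = (0.353 - 0.02i)
|111⟩: (-0.05656i - 0.9984)/(2√2) = (-0.353 - 0.02i)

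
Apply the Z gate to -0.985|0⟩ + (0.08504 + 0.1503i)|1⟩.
-0.985|0⟩ + (-0.08504 - 0.1503i)|1⟩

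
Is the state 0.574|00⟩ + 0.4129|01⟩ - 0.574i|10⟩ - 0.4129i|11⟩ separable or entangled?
Separable

Writing the state as a|00⟩ + b|01⟩ + c|10⟩ + d|11⟩, it is a product state iff ad − bc = 0.
Here (a, b, c, d) = (0.574, 0.4129, -0.574i, -0.4129i): ad − bc = (0.574)(-0.4129i) − (0.4129)(-0.574i) = 0, so the state is separable.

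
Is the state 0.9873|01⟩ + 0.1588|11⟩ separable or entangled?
Separable

Writing the state as a|00⟩ + b|01⟩ + c|10⟩ + d|11⟩, it is a product state iff ad − bc = 0.
Here (a, b, c, d) = (0, 0.9873, 0, 0.1588): ad − bc = (0)(0.1588) − (0.9873)(0) = 0, so the state is separable.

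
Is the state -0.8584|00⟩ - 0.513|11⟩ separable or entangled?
Entangled

Writing the state as a|00⟩ + b|01⟩ + c|10⟩ + d|11⟩, it is a product state iff ad − bc = 0.
Here (a, b, c, d) = (-0.8584, 0, 0, -0.513): ad − bc = (-0.8584)(-0.513) − (0)(0) = 0.4404 ≠ 0, so the state is entangled.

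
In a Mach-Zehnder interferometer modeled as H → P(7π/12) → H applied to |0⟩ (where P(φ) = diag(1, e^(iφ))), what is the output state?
(0.3706 + 0.483i)|0⟩ + (0.6294 - 0.483i)|1⟩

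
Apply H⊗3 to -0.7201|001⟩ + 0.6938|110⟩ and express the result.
-0.009298|000⟩ + 0.4999|001⟩ - 0.4999|010⟩ + 0.009298|011⟩ - 0.4999|100⟩ + 0.009298|101⟩ - 0.009298|110⟩ + 0.4999|111⟩

H⊗3 gives amp(|y⟩) = (1/2√2) Σ_x (−1)^(x·y) amp(|x⟩), where x·y is the number of positions in which both x and y have a 1.
|000⟩: (-0.7201 + 0.6938)/(2√2) = -0.009298
|001⟩: (0.7201 + 0.6938)/(2√2) = 0.4999
|010⟩: (-0.7201 - 0.6938)/(2√2) = -0.4999
|011⟩: (0.7201 - 0.6938)/(2√2) = 0.009298
|100⟩: (-0.7201 - 0.6938)/(2√2) = -0.4999
|101⟩: (0.7201 - 0.6938)/(2√2) = 0.009298
|110⟩: (-0.7201 + 0.6938)/(2√2) = -0.009298
|111⟩: (0.7201 + 0.6938)/(2√2) = 0.4999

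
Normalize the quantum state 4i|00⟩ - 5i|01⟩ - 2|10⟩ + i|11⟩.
0.5898i|00⟩ - 0.7372i|01⟩ - 0.2949|10⟩ + 0.1474i|11⟩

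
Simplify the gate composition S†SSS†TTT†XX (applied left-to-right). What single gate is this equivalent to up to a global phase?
T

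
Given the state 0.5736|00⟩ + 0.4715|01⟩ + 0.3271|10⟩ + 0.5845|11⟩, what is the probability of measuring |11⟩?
0.3416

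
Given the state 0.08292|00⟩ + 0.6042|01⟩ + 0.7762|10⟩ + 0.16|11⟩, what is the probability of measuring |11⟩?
0.0256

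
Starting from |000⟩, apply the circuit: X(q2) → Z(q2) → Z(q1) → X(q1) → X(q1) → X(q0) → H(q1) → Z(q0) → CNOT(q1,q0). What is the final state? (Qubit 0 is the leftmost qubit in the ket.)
1/√2|011⟩ + 1/√2|101⟩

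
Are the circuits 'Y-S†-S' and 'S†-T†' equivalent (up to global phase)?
No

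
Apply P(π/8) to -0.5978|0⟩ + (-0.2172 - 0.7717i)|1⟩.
-0.5978|0⟩ + (0.09465 - 0.7961i)|1⟩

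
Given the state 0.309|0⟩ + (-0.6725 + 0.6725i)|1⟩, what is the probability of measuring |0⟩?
0.09548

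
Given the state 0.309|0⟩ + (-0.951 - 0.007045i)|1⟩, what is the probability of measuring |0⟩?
0.09548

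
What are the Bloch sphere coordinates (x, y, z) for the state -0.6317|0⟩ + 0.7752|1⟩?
(-0.9794, 0, -0.2019)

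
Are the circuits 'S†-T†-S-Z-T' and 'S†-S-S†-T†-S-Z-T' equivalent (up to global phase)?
Yes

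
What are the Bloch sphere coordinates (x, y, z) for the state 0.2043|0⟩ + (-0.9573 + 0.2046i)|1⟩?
(-0.3912, 0.0836, -0.9165)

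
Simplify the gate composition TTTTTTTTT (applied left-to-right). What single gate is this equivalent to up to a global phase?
T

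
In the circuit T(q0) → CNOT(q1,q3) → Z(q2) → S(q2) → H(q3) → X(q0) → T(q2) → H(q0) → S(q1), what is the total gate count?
9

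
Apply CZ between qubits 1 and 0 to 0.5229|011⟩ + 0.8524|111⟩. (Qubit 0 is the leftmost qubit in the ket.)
0.5229|011⟩ - 0.8524|111⟩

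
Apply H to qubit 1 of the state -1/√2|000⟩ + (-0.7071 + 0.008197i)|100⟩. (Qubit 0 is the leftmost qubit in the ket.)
-1/2|000⟩ - 1/2|010⟩ + (-0.5 + 0.005796i)|100⟩ + (-0.5 + 0.005796i)|110⟩

H on qubit 1 mixes each pair of kets that differ only in qubit 1: amplitudes (a, b) of (|…0…⟩, |…1…⟩) become ((a + b)/√2, (a − b)/√2). Kets absent from the input have amplitude 0.
(|000⟩, |010⟩): (a, b) = (-1/√2, 0) → (-1/2, -1/2)
(|100⟩, |110⟩): (a, b) = ((-0.7071 + 0.008197i), 0) → ((-0.5 + 0.005796i), (-0.5 + 0.005796i))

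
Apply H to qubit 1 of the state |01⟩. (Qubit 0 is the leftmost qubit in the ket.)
1/√2|00⟩ - 1/√2|01⟩

H on qubit 1 mixes each pair of kets that differ only in qubit 1: amplitudes (a, b) of (|…0…⟩, |…1…⟩) become ((a + b)/√2, (a − b)/√2). Kets absent from the input have amplitude 0.
(|00⟩, |01⟩): (a, b) = (0, 1) → (1/√2, -1/√2)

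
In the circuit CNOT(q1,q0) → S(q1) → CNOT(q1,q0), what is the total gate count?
3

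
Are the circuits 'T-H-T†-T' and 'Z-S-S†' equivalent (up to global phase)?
No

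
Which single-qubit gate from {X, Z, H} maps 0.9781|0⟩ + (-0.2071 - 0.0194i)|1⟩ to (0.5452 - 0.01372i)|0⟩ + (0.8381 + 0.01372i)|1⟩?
H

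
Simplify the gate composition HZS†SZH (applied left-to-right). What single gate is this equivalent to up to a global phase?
I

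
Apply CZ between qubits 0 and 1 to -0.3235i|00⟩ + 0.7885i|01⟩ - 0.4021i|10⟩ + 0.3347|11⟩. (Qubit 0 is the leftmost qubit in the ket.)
-0.3235i|00⟩ + 0.7885i|01⟩ - 0.4021i|10⟩ - 0.3347|11⟩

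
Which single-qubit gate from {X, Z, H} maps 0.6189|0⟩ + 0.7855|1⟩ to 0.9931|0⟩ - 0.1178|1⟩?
H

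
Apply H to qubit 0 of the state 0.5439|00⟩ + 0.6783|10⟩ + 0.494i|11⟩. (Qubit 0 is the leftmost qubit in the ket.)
0.8642|00⟩ + 0.3493i|01⟩ - 0.09504|10⟩ - 0.3493i|11⟩

H on qubit 0 mixes each pair of kets that differ only in qubit 0: amplitudes (a, b) of (|…0…⟩, |…1…⟩) become ((a + b)/√2, (a − b)/√2). Kets absent from the input have amplitude 0.
(|00⟩, |10⟩): (a, b) = (0.5439, 0.6783) → (0.8642, -0.09504)
(|01⟩, |11⟩): (a, b) = (0, 0.494i) → (0.3493i, -0.3493i)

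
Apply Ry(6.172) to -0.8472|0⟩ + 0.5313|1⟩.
0.8164|0⟩ - 0.5776|1⟩

Ry(6.172) = [[cos(θ/2), −sin(θ/2)], [sin(θ/2), cos(θ/2)]]; θ = 6.172, cos(θ/2) ≈ -0.998455, sin(θ/2) ≈ 0.055564.
With a = amp(|0⟩) = -0.8472 and b = amp(|1⟩) = 0.5313:
new amp(|0⟩) = (-0.998455)·a + (-0.055564)·b = 0.8164
new amp(|1⟩) = (0.055564)·a + (-0.998455)·b = -0.5776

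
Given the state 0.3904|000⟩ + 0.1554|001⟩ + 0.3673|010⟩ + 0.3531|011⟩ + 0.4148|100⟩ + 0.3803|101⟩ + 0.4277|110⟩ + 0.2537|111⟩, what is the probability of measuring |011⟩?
0.1247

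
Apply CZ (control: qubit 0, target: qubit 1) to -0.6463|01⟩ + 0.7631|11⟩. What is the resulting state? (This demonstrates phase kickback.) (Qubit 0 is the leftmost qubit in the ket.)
-0.6463|01⟩ - 0.7631|11⟩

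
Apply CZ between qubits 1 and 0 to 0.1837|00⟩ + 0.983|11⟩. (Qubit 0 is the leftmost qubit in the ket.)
0.1837|00⟩ - 0.983|11⟩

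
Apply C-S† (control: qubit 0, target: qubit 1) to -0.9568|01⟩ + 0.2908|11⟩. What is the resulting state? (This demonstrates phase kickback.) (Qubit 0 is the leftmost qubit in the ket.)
-0.9568|01⟩ - 0.2908i|11⟩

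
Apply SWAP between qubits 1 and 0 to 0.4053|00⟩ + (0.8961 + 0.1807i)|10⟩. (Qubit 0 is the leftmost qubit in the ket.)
0.4053|00⟩ + (0.8961 + 0.1807i)|01⟩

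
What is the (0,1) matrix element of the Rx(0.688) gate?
-0.3373i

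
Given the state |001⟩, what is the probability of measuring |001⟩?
1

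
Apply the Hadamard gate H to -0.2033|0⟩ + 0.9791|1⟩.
0.5486|0⟩ - 0.8361|1⟩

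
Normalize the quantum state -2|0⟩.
-|0⟩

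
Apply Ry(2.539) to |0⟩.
0.2968|0⟩ + 0.955|1⟩

Ry(2.539) = [[cos(θ/2), −sin(θ/2)], [sin(θ/2), cos(θ/2)]]; θ = 2.539, cos(θ/2) ≈ 0.296758, sin(θ/2) ≈ 0.954953.
With a = amp(|0⟩) = 1 and b = amp(|1⟩) = 0:
new amp(|0⟩) = (0.296758)·a + (-0.954953)·b = 0.2968
new amp(|1⟩) = (0.954953)·a + (0.296758)·b = 0.955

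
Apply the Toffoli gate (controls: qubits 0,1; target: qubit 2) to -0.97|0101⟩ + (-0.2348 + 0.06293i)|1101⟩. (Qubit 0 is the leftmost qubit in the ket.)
-0.97|0101⟩ + (-0.2348 + 0.06293i)|1111⟩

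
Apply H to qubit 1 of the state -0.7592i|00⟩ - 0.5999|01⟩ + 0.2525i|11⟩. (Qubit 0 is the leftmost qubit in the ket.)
(-0.4242 - 0.5368i)|00⟩ + (0.4242 - 0.5368i)|01⟩ + 0.1785i|10⟩ - 0.1785i|11⟩

H on qubit 1 mixes each pair of kets that differ only in qubit 1: amplitudes (a, b) of (|…0…⟩, |…1…⟩) become ((a + b)/√2, (a − b)/√2). Kets absent from the input have amplitude 0.
(|00⟩, |01⟩): (a, b) = (-0.7592i, -0.5999) → ((-0.4242 - 0.5368i), (0.4242 - 0.5368i))
(|10⟩, |11⟩): (a, b) = (0, 0.2525i) → (0.1785i, -0.1785i)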